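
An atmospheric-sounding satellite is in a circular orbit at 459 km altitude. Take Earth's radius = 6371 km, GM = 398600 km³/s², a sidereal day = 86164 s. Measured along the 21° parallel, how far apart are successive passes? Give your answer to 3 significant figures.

2440 km

Semi-major axis a = 6371 + 459 = 6830 km. Period T = 2π√(a³/μ) = 2π√(6830³/398600) = 5617.5 s = 93.62 min.
Node shift per orbit = (5617.5/86164) × 360° = 23.47°.
Equatorial spacing = 23.47 × 111.2 km/° = 2610 km.
At 21° latitude, spacing = 2610 × cos(21°) = 2436 km.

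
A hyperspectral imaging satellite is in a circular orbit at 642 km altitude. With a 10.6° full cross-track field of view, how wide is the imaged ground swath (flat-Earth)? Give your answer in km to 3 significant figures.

Half-angle = 10.6°/2 = 5.3°.
Swath width ≈ 2h·tan(θ/2) = 2 × 642 × tan(5.3°) = 119.1 km.

119 km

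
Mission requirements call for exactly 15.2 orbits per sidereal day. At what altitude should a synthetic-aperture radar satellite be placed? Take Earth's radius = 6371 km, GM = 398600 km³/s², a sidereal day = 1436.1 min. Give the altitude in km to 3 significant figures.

501 km

Required period T = 86166 / 15.2 = 5668.8 s.
From T = 2π√(a³/μ): a = (μ T²/4π²)^(1/3) = (398600 × 5668.8² / 4π²)^(1/3) = 6872 km.
Altitude h = a − R = 6872 − 6371 = 501 km.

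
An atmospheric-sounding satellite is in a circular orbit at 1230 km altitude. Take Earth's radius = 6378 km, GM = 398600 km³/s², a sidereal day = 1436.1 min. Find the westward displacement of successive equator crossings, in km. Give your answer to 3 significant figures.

Semi-major axis a = 6378 + 1230 = 7608 km. Period T = 2π√(a³/μ) = 2π√(7608³/398600) = 6604.2 s = 110.07 min.
During one orbit Earth rotates (6604.2 / 86166) × 360° = 27.59°.
At the equator that is 27.59° × (2π·6378/360) km/° = 27.59 × 111.3 = 3071 km.

3070 km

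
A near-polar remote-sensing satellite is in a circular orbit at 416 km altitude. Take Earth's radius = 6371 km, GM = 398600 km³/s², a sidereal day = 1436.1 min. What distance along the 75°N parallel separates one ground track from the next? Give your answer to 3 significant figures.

669 km

Semi-major axis a = 6371 + 416 = 6787 km. Period T = 2π√(a³/μ) = 2π√(6787³/398600) = 5564.5 s = 92.74 min.
Node shift per orbit = (5564.5/86166) × 360° = 23.25°.
Equatorial spacing = 23.25 × 111.2 km/° = 2585 km.
At 75° latitude, spacing = 2585 × cos(75°) = 669 km.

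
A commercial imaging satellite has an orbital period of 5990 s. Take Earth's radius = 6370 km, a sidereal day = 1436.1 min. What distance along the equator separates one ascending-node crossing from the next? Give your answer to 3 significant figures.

During one orbit Earth rotates (5990.0 / 86166) × 360° = 25.03°.
At the equator that is 25.03° × (2π·6370/360) km/° = 25.03 × 111.2 = 2782 km.

2780 km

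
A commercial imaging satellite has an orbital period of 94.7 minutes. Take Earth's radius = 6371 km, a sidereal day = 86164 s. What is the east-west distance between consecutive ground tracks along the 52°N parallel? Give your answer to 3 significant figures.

T = 94.7 min = 5682.0 s.
Node shift per orbit = (5682.0/86164) × 360° = 23.74°.
Equatorial spacing = 23.74 × 111.2 km/° = 2640 km.
At 52° latitude, spacing = 2640 × cos(52°) = 1625 km.

1630 km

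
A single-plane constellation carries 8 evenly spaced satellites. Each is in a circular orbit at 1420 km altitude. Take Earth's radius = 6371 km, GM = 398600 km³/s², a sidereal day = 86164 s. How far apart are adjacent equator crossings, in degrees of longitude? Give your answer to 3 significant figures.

3.57°

Semi-major axis a = 6371 + 1420 = 7791 km. Period T = 2π√(a³/μ) = 2π√(7791³/398600) = 6843.9 s = 114.06 min.
Single-satellite node shift = (6843.9/86164) × 360° = 28.59°.
With 8 satellites evenly phased, successive equator crossings are 28.59/8 = 3.574° apart.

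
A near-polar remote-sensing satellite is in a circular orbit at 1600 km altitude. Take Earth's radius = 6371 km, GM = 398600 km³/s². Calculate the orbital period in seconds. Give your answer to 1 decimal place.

7082.4 seconds

Semi-major axis a = 6371 + 1600 = 7971 km. Period T = 2π√(a³/μ) = 2π√(7971³/398600) = 7082.4 s = 118.04 min.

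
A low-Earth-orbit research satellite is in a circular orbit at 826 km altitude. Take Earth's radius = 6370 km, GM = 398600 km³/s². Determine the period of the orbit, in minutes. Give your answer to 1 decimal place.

Semi-major axis a = 6370 + 826 = 7196 km. Period T = 2π√(a³/μ) = 2π√(7196³/398600) = 6075.0 s = 101.25 min.

101.3 min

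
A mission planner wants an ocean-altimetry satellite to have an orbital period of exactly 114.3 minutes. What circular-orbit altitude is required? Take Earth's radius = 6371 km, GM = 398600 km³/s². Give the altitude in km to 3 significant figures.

T = 114.3 min = 6858.0 s.
From T = 2π√(a³/μ): a = (μ T²/4π²)^(1/3) = (398600 × 6858.0² / 4π²)^(1/3) = 7802 km.
Altitude h = a − R = 7802 − 6371 = 1431 km.

1430 km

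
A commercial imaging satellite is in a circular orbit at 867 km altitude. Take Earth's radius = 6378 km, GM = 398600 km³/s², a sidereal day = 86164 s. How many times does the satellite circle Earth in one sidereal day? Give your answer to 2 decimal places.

14.04

Semi-major axis a = 6378 + 867 = 7245 km. Period T = 2π√(a³/μ) = 2π√(7245³/398600) = 6137.2 s = 102.29 min.
Orbits per sidereal day = 86164 / 6137.2 = 14.040.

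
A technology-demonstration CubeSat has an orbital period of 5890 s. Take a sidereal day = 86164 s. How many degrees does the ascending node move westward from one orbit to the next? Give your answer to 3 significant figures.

During one orbit Earth rotates (5890.0 / 86164) × 360° = 24.61°.

24.6°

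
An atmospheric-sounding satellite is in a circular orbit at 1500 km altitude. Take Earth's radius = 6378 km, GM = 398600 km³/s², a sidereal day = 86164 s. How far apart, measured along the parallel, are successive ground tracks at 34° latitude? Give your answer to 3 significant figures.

Semi-major axis a = 6378 + 1500 = 7878 km. Period T = 2π√(a³/μ) = 2π√(7878³/398600) = 6958.8 s = 115.98 min.
Node shift per orbit = (6958.8/86164) × 360° = 29.07°.
Equatorial spacing = 29.07 × 111.3 km/° = 3236 km.
At 34° latitude, spacing = 3236 × cos(34°) = 2683 km.

2680 km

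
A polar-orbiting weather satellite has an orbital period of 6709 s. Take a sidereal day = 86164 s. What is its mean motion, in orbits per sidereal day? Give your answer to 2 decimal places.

Orbits per sidereal day = 86164 / 6709.0 = 12.843.

12.84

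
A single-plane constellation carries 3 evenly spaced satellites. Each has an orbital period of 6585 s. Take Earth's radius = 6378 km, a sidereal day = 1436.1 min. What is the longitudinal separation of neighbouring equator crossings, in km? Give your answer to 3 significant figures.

1020 km

Single-satellite node shift = (6585.0/86166) × 360° = 27.51°.
With 3 satellites evenly phased, successive equator crossings are 27.51/3 = 9.171° apart.
That is 9.171 × 111.3 = 1021 km at the equator.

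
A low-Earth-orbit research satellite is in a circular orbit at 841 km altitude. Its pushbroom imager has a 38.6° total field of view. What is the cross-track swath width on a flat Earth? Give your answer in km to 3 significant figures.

Half-angle = 38.6°/2 = 19.3°.
Swath width ≈ 2h·tan(θ/2) = 2 × 841 × tan(19.3°) = 589.0 km.

589 km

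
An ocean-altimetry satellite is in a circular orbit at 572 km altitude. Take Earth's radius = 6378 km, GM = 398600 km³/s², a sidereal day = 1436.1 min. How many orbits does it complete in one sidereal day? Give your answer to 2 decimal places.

Semi-major axis a = 6378 + 572 = 6950 km. Period T = 2π√(a³/μ) = 2π√(6950³/398600) = 5766.2 s = 96.10 min.
Orbits per sidereal day = 86166 / 5766.2 = 14.943.

14.94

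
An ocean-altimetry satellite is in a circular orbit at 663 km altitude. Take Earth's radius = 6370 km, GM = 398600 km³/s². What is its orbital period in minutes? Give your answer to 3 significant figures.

97.8 min

Semi-major axis a = 6370 + 663 = 7033 km. Period T = 2π√(a³/μ) = 2π√(7033³/398600) = 5869.8 s = 97.83 min.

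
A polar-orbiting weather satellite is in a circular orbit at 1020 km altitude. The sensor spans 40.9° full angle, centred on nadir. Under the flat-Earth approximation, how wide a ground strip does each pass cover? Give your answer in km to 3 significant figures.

Half-angle = 40.9°/2 = 20.45°.
Swath width ≈ 2h·tan(θ/2) = 2 × 1020 × tan(20.45°) = 760.7 km.

761 km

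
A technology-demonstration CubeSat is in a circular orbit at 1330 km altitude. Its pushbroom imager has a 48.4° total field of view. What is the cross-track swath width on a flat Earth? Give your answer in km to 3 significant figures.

Half-angle = 48.4°/2 = 24.2°.
Swath width ≈ 2h·tan(θ/2) = 2 × 1330 × tan(24.2°) = 1195.5 km.

1200 km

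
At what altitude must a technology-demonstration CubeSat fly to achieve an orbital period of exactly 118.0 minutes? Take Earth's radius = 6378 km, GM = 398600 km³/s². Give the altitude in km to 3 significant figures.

1590 km

T = 118.0 min = 7080.0 s.
From T = 2π√(a³/μ): a = (μ T²/4π²)^(1/3) = (398600 × 7080.0² / 4π²)^(1/3) = 7969 km.
Altitude h = a − R = 7969 − 6378 = 1591 km.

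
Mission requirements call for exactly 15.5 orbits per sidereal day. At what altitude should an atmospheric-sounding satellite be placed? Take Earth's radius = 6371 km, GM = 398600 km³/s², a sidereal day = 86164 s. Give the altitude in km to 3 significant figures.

Required period T = 86164 / 15.5 = 5559.0 s.
From T = 2π√(a³/μ): a = (μ T²/4π²)^(1/3) = (398600 × 5559.0² / 4π²)^(1/3) = 6782 km.
Altitude h = a − R = 6782 − 6371 = 411 km.

411 km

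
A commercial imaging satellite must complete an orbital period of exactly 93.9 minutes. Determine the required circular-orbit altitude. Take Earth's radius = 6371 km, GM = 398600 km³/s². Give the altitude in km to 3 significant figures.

T = 93.9 min = 5634.0 s.
From T = 2π√(a³/μ): a = (μ T²/4π²)^(1/3) = (398600 × 5634.0² / 4π²)^(1/3) = 6843 km.
Altitude h = a − R = 6843 − 6371 = 472 km.

472 km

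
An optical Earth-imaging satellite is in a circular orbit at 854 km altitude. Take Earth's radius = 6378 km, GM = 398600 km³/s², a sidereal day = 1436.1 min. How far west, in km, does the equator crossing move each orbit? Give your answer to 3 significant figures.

2850 km

Semi-major axis a = 6378 + 854 = 7232 km. Period T = 2π√(a³/μ) = 2π√(7232³/398600) = 6120.7 s = 102.01 min.
During one orbit Earth rotates (6120.7 / 86166) × 360° = 25.57°.
At the equator that is 25.57° × (2π·6378/360) km/° = 25.57 × 111.3 = 2847 km.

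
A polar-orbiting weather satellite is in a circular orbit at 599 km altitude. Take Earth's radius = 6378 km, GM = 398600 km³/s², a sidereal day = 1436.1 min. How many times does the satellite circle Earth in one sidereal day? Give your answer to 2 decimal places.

14.86

Semi-major axis a = 6378 + 599 = 6977 km. Period T = 2π√(a³/μ) = 2π√(6977³/398600) = 5799.8 s = 96.66 min.
Orbits per sidereal day = 86166 / 5799.8 = 14.857.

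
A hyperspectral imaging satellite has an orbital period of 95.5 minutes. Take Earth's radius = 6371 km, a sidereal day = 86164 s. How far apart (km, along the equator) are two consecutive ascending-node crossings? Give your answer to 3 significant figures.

T = 95.5 min = 5730.0 s.
During one orbit Earth rotates (5730.0 / 86164) × 360° = 23.94°.
At the equator that is 23.94° × (2π·6371/360) km/° = 23.94 × 111.2 = 2662 km.

2660 km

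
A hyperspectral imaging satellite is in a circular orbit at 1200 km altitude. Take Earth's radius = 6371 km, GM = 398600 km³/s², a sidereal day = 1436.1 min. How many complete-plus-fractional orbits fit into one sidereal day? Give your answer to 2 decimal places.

13.14

Semi-major axis a = 6371 + 1200 = 7571 km. Period T = 2π√(a³/μ) = 2π√(7571³/398600) = 6556.0 s = 109.27 min.
Orbits per sidereal day = 86166 / 6556.0 = 13.143.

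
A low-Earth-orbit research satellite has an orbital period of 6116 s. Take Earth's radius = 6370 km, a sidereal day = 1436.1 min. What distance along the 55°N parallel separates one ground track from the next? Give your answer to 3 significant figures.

Node shift per orbit = (6116.0/86166) × 360° = 25.55°.
Equatorial spacing = 25.55 × 111.2 km/° = 2841 km.
At 55° latitude, spacing = 2841 × cos(55°) = 1629 km.

1630 km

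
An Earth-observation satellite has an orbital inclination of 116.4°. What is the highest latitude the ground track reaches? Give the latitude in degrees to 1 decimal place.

63.6°

Retrograde orbit: the ground track reaches ±(180° − i) = ±(180 − 116.4) = ±63.6°.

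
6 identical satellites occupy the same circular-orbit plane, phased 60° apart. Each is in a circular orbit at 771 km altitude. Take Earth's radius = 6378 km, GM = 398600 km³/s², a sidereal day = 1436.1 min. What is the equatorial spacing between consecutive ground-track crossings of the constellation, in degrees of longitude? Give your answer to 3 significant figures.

Semi-major axis a = 6378 + 771 = 7149 km. Period T = 2π√(a³/μ) = 2π√(7149³/398600) = 6015.6 s = 100.26 min.
Single-satellite node shift = (6015.6/86166) × 360° = 25.13°.
With 6 satellites evenly phased, successive equator crossings are 25.13/6 = 4.189° apart.

4.19°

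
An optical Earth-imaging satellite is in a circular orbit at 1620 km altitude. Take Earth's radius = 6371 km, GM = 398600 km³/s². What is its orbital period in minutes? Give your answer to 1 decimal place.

Semi-major axis a = 6371 + 1620 = 7991 km. Period T = 2π√(a³/μ) = 2π√(7991³/398600) = 7109.1 s = 118.48 min.

118.5 min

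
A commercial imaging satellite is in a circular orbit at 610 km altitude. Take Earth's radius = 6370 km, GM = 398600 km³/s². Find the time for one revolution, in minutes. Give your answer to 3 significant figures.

Semi-major axis a = 6370 + 610 = 6980 km. Period T = 2π√(a³/μ) = 2π√(6980³/398600) = 5803.6 s = 96.73 min.

96.7 min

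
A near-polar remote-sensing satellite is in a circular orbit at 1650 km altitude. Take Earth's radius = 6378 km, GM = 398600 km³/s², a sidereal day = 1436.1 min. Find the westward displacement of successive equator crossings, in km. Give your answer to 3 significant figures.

Semi-major axis a = 6378 + 1650 = 8028 km. Period T = 2π√(a³/μ) = 2π√(8028³/398600) = 7158.5 s = 119.31 min.
During one orbit Earth rotates (7158.5 / 86166) × 360° = 29.91°.
At the equator that is 29.91° × (2π·6378/360) km/° = 29.91 × 111.3 = 3329 km.

3330 km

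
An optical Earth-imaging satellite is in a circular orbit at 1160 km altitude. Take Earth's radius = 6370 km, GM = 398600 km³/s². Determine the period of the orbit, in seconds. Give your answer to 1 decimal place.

6502.8 seconds

Semi-major axis a = 6370 + 1160 = 7530 km. Period T = 2π√(a³/μ) = 2π√(7530³/398600) = 6502.8 s = 108.38 min.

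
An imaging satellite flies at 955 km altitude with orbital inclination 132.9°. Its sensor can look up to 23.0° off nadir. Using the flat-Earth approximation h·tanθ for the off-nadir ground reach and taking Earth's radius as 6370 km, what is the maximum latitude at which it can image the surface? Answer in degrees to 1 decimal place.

50.7°

Retrograde orbit: the ground track reaches ±(180° − i) = ±(180 − 132.9) = ±47.1°.
Sensor half-swath on the ground ≈ 955·tan(23.0°) = 405 km = 3.65° of latitude.
Maximum observable latitude ≈ 47.1 + 3.65 = 50.7°.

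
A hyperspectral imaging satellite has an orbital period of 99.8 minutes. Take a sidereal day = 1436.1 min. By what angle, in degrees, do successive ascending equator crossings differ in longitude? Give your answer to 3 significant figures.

25.0°

T = 99.8 min = 5988.0 s.
During one orbit Earth rotates (5988.0 / 86166) × 360° = 25.02°.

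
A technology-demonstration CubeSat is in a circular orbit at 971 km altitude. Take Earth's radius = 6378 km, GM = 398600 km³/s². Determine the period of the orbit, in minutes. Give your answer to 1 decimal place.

Semi-major axis a = 6378 + 971 = 7349 km. Period T = 2π√(a³/μ) = 2π√(7349³/398600) = 6269.8 s = 104.50 min.

104.5 min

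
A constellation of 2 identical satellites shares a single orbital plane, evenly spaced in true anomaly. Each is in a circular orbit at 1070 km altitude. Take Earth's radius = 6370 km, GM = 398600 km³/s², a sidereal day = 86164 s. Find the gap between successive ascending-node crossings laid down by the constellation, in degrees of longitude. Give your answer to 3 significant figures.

13.3°

Semi-major axis a = 6370 + 1070 = 7440 km. Period T = 2π√(a³/μ) = 2π√(7440³/398600) = 6386.6 s = 106.44 min.
Single-satellite node shift = (6386.6/86164) × 360° = 26.68°.
With 2 satellites evenly phased, successive equator crossings are 26.68/2 = 13.342° apart.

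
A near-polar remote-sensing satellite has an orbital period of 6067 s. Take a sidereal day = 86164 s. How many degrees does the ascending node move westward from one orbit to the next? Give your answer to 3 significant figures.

During one orbit Earth rotates (6067.0 / 86164) × 360° = 25.35°.

25.3°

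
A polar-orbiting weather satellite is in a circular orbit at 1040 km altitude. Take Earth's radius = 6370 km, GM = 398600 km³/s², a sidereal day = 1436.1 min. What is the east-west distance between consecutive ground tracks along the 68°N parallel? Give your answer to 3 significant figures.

Semi-major axis a = 6370 + 1040 = 7410 km. Period T = 2π√(a³/μ) = 2π√(7410³/398600) = 6348.0 s = 105.80 min.
Node shift per orbit = (6348.0/86166) × 360° = 26.52°.
Equatorial spacing = 26.52 × 111.2 km/° = 2949 km.
At 68° latitude, spacing = 2949 × cos(68°) = 1105 km.

1100 km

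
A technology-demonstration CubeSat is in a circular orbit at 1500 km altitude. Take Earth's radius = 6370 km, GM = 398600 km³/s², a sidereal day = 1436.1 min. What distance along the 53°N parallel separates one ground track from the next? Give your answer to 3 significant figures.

Semi-major axis a = 6370 + 1500 = 7870 km. Period T = 2π√(a³/μ) = 2π√(7870³/398600) = 6948.2 s = 115.80 min.
Node shift per orbit = (6948.2/86166) × 360° = 29.03°.
Equatorial spacing = 29.03 × 111.2 km/° = 3227 km.
At 53° latitude, spacing = 3227 × cos(53°) = 1942 km.

1940 km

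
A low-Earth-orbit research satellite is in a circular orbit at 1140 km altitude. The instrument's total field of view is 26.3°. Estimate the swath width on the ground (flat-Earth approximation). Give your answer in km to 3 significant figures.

533 km

Half-angle = 26.3°/2 = 13.15°.
Swath width ≈ 2h·tan(θ/2) = 2 × 1140 × tan(13.15°) = 532.7 km.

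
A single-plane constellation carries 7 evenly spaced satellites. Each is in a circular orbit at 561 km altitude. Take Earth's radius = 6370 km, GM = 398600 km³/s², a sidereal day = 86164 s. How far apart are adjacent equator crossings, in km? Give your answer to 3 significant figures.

381 km

Semi-major axis a = 6370 + 561 = 6931 km. Period T = 2π√(a³/μ) = 2π√(6931³/398600) = 5742.6 s = 95.71 min.
Single-satellite node shift = (5742.6/86164) × 360° = 23.99°.
With 7 satellites evenly phased, successive equator crossings are 23.99/7 = 3.428° apart.
That is 3.428 × 111.2 = 381 km at the equator.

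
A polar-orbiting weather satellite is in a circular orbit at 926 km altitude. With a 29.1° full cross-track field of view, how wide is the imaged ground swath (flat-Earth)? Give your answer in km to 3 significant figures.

Half-angle = 29.1°/2 = 14.55°.
Swath width ≈ 2h·tan(θ/2) = 2 × 926 × tan(14.55°) = 480.7 km.

481 km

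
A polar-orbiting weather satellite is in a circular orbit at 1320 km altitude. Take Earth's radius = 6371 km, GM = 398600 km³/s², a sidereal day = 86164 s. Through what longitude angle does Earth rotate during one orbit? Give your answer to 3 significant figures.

Semi-major axis a = 6371 + 1320 = 7691 km. Period T = 2π√(a³/μ) = 2π√(7691³/398600) = 6712.5 s = 111.88 min.
During one orbit Earth rotates (6712.5 / 86164) × 360° = 28.05°.

28.0°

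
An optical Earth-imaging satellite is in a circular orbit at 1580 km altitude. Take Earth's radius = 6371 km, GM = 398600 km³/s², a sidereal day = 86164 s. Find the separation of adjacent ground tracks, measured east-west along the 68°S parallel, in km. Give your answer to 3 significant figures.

Semi-major axis a = 6371 + 1580 = 7951 km. Period T = 2π√(a³/μ) = 2π√(7951³/398600) = 7055.8 s = 117.60 min.
Node shift per orbit = (7055.8/86164) × 360° = 29.48°.
Equatorial spacing = 29.48 × 111.2 km/° = 3278 km.
At 68° latitude, spacing = 3278 × cos(68°) = 1228 km.

1230 km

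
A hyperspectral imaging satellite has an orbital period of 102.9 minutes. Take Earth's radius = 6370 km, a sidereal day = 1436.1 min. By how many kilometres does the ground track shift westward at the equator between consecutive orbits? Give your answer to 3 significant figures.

2870 km

T = 102.9 min = 6174.0 s.
During one orbit Earth rotates (6174.0 / 86166) × 360° = 25.79°.
At the equator that is 25.79° × (2π·6370/360) km/° = 25.79 × 111.2 = 2868 km.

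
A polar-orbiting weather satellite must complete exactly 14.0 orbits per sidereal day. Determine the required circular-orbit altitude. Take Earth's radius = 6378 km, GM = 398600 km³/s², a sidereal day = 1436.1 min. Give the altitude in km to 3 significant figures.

881 km

Required period T = 86166 / 14.0 = 6154.7 s.
From T = 2π√(a³/μ): a = (μ T²/4π²)^(1/3) = (398600 × 6154.7² / 4π²)^(1/3) = 7259 km.
Altitude h = a − R = 7259 − 6378 = 881 km.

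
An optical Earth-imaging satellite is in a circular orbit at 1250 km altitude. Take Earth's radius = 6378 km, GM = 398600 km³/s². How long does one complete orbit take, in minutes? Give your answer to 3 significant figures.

Semi-major axis a = 6378 + 1250 = 7628 km. Period T = 2π√(a³/μ) = 2π√(7628³/398600) = 6630.2 s = 110.50 min.

111 min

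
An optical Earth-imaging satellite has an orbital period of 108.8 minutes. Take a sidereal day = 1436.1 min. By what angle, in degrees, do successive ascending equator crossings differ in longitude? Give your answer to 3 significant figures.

T = 108.8 min = 6528.0 s.
During one orbit Earth rotates (6528.0 / 86166) × 360° = 27.27°.

27.3°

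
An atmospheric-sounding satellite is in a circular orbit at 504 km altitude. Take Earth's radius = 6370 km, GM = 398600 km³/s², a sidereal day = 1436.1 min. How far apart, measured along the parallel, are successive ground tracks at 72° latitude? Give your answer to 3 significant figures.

814 km

Semi-major axis a = 6370 + 504 = 6874 km. Period T = 2π√(a³/μ) = 2π√(6874³/398600) = 5671.9 s = 94.53 min.
Node shift per orbit = (5671.9/86166) × 360° = 23.70°.
Equatorial spacing = 23.70 × 111.2 km/° = 2635 km.
At 72° latitude, spacing = 2635 × cos(72°) = 814 km.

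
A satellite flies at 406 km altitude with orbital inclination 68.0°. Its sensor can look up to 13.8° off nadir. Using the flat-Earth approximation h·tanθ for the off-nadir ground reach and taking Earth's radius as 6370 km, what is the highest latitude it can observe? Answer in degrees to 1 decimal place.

68.9°

For a prograde orbit the ground track reaches latitude ±i = ±68.0°.
Sensor half-swath on the ground ≈ 406·tan(13.8°) = 100 km = 0.90° of latitude.
Maximum observable latitude ≈ 68.0 + 0.90 = 68.9°.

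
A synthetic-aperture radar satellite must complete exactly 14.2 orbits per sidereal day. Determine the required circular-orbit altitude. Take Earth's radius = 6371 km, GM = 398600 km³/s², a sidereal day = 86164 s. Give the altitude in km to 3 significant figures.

Required period T = 86164 / 14.2 = 6067.9 s.
From T = 2π√(a³/μ): a = (μ T²/4π²)^(1/3) = (398600 × 6067.9² / 4π²)^(1/3) = 7190 km.
Altitude h = a − R = 7190 − 6371 = 819 km.

819 km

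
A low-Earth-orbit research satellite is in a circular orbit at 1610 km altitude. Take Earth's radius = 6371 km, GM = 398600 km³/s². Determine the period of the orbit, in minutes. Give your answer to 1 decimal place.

Semi-major axis a = 6371 + 1610 = 7981 km. Period T = 2π√(a³/μ) = 2π√(7981³/398600) = 7095.7 s = 118.26 min.

118.3 min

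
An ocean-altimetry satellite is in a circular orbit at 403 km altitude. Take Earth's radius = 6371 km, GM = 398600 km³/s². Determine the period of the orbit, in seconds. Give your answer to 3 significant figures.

Semi-major axis a = 6371 + 403 = 6774 km. Period T = 2π√(a³/μ) = 2π√(6774³/398600) = 5548.5 s = 92.48 min.

5550 seconds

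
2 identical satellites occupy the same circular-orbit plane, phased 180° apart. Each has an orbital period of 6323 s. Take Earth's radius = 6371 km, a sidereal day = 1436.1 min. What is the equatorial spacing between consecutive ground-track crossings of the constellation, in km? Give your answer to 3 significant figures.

1470 km

Single-satellite node shift = (6323.0/86166) × 360° = 26.42°.
With 2 satellites evenly phased, successive equator crossings are 26.42/2 = 13.209° apart.
That is 13.209 × 111.2 = 1469 km at the equator.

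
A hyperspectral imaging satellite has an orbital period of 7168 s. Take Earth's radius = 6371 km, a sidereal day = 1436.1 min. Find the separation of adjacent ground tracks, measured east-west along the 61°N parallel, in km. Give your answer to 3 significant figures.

Node shift per orbit = (7168.0/86166) × 360° = 29.95°.
Equatorial spacing = 29.95 × 111.2 km/° = 3330 km.
At 61° latitude, spacing = 3330 × cos(61°) = 1614 km.

1610 km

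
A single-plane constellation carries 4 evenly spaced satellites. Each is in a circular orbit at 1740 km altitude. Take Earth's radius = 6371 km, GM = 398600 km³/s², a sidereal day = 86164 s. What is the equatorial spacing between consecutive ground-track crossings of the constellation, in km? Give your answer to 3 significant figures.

844 km

Semi-major axis a = 6371 + 1740 = 8111 km. Period T = 2π√(a³/μ) = 2π√(8111³/398600) = 7269.8 s = 121.16 min.
Single-satellite node shift = (7269.8/86164) × 360° = 30.37°.
With 4 satellites evenly phased, successive equator crossings are 30.37/4 = 7.593° apart.
That is 7.593 × 111.2 = 844 km at the equator.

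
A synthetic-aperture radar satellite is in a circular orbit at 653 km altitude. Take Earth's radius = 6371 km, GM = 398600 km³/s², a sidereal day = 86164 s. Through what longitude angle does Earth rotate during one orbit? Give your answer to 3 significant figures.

Semi-major axis a = 6371 + 653 = 7024 km. Period T = 2π√(a³/μ) = 2π√(7024³/398600) = 5858.5 s = 97.64 min.
During one orbit Earth rotates (5858.5 / 86164) × 360° = 24.48°.

24.5°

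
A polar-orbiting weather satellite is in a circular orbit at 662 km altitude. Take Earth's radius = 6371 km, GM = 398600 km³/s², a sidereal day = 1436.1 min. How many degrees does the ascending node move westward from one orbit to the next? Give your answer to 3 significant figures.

24.5°

Semi-major axis a = 6371 + 662 = 7033 km. Period T = 2π√(a³/μ) = 2π√(7033³/398600) = 5869.8 s = 97.83 min.
During one orbit Earth rotates (5869.8 / 86166) × 360° = 24.52°.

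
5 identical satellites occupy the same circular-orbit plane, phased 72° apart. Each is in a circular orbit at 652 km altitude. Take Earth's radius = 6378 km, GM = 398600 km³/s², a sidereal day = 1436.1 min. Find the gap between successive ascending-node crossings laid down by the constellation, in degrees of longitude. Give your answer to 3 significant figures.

4.90°

Semi-major axis a = 6378 + 652 = 7030 km. Period T = 2π√(a³/μ) = 2π√(7030³/398600) = 5866.0 s = 97.77 min.
Single-satellite node shift = (5866.0/86166) × 360° = 24.51°.
With 5 satellites evenly phased, successive equator crossings are 24.51/5 = 4.902° apart.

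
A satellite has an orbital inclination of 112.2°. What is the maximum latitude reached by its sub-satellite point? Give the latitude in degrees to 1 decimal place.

Retrograde orbit: the ground track reaches ±(180° − i) = ±(180 − 112.2) = ±67.8°.

67.8°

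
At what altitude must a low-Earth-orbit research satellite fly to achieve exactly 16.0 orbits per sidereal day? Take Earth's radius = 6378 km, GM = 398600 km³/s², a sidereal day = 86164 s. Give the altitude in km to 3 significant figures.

Required period T = 86164 / 16.0 = 5385.2 s.
From T = 2π√(a³/μ): a = (μ T²/4π²)^(1/3) = (398600 × 5385.2² / 4π²)^(1/3) = 6640 km.
Altitude h = a − R = 6640 − 6378 = 262 km.

262 km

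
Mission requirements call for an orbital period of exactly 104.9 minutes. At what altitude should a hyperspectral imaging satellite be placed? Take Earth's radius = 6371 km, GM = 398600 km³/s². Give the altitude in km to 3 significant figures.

997 km

T = 104.9 min = 6294.0 s.
From T = 2π√(a³/μ): a = (μ T²/4π²)^(1/3) = (398600 × 6294.0² / 4π²)^(1/3) = 7368 km.
Altitude h = a − R = 7368 − 6371 = 997 km.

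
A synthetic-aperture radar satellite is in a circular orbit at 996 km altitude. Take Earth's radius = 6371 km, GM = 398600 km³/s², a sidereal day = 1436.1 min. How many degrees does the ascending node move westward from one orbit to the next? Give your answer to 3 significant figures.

Semi-major axis a = 6371 + 996 = 7367 km. Period T = 2π√(a³/μ) = 2π√(7367³/398600) = 6292.8 s = 104.88 min.
During one orbit Earth rotates (6292.8 / 86166) × 360° = 26.29°.

26.3°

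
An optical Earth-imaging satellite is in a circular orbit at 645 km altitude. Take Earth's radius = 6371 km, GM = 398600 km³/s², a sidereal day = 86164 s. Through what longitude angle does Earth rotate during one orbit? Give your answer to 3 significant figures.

Semi-major axis a = 6371 + 645 = 7016 km. Period T = 2π√(a³/μ) = 2π√(7016³/398600) = 5848.5 s = 97.48 min.
During one orbit Earth rotates (5848.5 / 86164) × 360° = 24.44°.

24.4°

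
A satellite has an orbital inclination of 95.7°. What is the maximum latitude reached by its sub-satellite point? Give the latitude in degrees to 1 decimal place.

Retrograde orbit: the ground track reaches ±(180° − i) = ±(180 − 95.7) = ±84.3°.

84.3°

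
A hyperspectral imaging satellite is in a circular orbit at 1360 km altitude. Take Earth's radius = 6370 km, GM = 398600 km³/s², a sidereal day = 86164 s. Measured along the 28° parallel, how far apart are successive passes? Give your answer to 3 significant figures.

2770 km

Semi-major axis a = 6370 + 1360 = 7730 km. Period T = 2π√(a³/μ) = 2π√(7730³/398600) = 6763.6 s = 112.73 min.
Node shift per orbit = (6763.6/86164) × 360° = 28.26°.
Equatorial spacing = 28.26 × 111.2 km/° = 3142 km.
At 28° latitude, spacing = 3142 × cos(28°) = 2774 km.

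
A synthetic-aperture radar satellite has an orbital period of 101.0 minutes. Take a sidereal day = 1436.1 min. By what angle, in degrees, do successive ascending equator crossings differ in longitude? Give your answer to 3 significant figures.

25.3°

T = 101.0 min = 6060.0 s.
During one orbit Earth rotates (6060.0 / 86166) × 360° = 25.32°.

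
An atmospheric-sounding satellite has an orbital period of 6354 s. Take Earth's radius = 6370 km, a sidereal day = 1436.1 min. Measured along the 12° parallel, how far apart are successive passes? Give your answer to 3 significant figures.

Node shift per orbit = (6354.0/86166) × 360° = 26.55°.
Equatorial spacing = 26.55 × 111.2 km/° = 2951 km.
At 12° latitude, spacing = 2951 × cos(12°) = 2887 km.

2890 km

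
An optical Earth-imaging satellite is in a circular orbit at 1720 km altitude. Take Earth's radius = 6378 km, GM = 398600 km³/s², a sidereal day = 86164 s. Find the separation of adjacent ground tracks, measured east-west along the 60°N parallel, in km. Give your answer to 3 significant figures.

1690 km

Semi-major axis a = 6378 + 1720 = 8098 km. Period T = 2π√(a³/μ) = 2π√(8098³/398600) = 7252.3 s = 120.87 min.
Node shift per orbit = (7252.3/86164) × 360° = 30.30°.
Equatorial spacing = 30.30 × 111.3 km/° = 3373 km.
At 60° latitude, spacing = 3373 × cos(60°) = 1687 km.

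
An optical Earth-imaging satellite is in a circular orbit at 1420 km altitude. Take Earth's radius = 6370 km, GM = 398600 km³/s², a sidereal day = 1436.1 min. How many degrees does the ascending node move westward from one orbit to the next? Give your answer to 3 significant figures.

Semi-major axis a = 6370 + 1420 = 7790 km. Period T = 2π√(a³/μ) = 2π√(7790³/398600) = 6842.5 s = 114.04 min.
During one orbit Earth rotates (6842.5 / 86166) × 360° = 28.59°.

28.6°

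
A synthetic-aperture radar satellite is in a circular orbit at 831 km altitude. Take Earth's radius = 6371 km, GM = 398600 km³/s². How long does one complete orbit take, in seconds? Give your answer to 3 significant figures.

6080 seconds

Semi-major axis a = 6371 + 831 = 7202 km. Period T = 2π√(a³/μ) = 2π√(7202³/398600) = 6082.6 s = 101.38 min.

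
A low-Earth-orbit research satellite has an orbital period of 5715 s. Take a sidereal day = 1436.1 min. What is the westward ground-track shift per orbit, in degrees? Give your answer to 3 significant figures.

During one orbit Earth rotates (5715.0 / 86166) × 360° = 23.88°.

23.9°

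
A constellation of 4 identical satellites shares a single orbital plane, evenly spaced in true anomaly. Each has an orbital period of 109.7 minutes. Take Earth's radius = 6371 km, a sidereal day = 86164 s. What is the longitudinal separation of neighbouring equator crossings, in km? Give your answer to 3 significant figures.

764 km

T = 109.7 min = 6582.0 s.
Single-satellite node shift = (6582.0/86164) × 360° = 27.50°.
With 4 satellites evenly phased, successive equator crossings are 27.50/4 = 6.875° apart.
That is 6.875 × 111.2 = 764 km at the equator.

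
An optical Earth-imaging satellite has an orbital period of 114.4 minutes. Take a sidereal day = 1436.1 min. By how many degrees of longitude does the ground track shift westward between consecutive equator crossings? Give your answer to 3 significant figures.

T = 114.4 min = 6864.0 s.
During one orbit Earth rotates (6864.0 / 86166) × 360° = 28.68°.

28.7°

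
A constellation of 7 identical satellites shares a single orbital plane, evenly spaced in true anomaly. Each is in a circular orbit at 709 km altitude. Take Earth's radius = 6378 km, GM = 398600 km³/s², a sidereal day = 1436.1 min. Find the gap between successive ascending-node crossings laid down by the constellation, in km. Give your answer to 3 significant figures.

394 km

Semi-major axis a = 6378 + 709 = 7087 km. Period T = 2π√(a³/μ) = 2π√(7087³/398600) = 5937.5 s = 98.96 min.
Single-satellite node shift = (5937.5/86166) × 360° = 24.81°.
With 7 satellites evenly phased, successive equator crossings are 24.81/7 = 3.544° apart.
That is 3.544 × 111.3 = 394 km at the equator.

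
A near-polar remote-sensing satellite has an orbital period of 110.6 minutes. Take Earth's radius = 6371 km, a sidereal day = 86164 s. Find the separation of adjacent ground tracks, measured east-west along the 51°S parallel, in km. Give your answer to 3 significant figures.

1940 km

T = 110.6 min = 6636.0 s.
Node shift per orbit = (6636.0/86164) × 360° = 27.73°.
Equatorial spacing = 27.73 × 111.2 km/° = 3083 km.
At 51° latitude, spacing = 3083 × cos(51°) = 1940 km.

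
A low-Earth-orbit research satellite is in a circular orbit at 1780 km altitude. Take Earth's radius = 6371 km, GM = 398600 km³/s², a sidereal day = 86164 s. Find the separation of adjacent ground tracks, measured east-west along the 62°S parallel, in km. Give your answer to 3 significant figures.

1600 km

Semi-major axis a = 6371 + 1780 = 8151 km. Period T = 2π√(a³/μ) = 2π√(8151³/398600) = 7323.6 s = 122.06 min.
Node shift per orbit = (7323.6/86164) × 360° = 30.60°.
Equatorial spacing = 30.60 × 111.2 km/° = 3402 km.
At 62° latitude, spacing = 3402 × cos(62°) = 1597 km.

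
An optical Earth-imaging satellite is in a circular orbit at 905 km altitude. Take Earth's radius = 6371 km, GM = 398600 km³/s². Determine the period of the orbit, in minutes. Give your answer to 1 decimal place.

Semi-major axis a = 6371 + 905 = 7276 km. Period T = 2π√(a³/μ) = 2π√(7276³/398600) = 6176.6 s = 102.94 min.

102.9 min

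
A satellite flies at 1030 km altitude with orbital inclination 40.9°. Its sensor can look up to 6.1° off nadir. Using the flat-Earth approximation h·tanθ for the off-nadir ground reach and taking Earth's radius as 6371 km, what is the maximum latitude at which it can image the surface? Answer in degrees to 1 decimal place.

41.9°

For a prograde orbit the ground track reaches latitude ±i = ±40.9°.
Sensor half-swath on the ground ≈ 1030·tan(6.1°) = 110 km = 0.99° of latitude.
Maximum observable latitude ≈ 40.9 + 0.99 = 41.9°.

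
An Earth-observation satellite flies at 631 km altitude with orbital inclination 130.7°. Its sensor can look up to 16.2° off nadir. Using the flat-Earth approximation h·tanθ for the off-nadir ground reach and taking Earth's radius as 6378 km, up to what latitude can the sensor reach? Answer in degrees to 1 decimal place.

Retrograde orbit: the ground track reaches ±(180° − i) = ±(180 − 130.7) = ±49.3°.
Sensor half-swath on the ground ≈ 631·tan(16.2°) = 183 km = 1.65° of latitude.
Maximum observable latitude ≈ 49.3 + 1.65 = 50.9°.

50.9°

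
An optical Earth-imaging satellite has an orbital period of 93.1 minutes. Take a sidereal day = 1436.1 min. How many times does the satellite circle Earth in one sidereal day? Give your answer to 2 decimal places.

15.43

T = 93.1 min = 5586.0 s.
Orbits per sidereal day = 86166 / 5586.0 = 15.425.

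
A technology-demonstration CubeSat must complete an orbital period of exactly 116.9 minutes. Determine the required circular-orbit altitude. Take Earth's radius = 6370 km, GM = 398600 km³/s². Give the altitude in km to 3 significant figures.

T = 116.9 min = 7014.0 s.
From T = 2π√(a³/μ): a = (μ T²/4π²)^(1/3) = (398600 × 7014.0² / 4π²)^(1/3) = 7920 km.
Altitude h = a − R = 7920 − 6370 = 1550 km.

1550 km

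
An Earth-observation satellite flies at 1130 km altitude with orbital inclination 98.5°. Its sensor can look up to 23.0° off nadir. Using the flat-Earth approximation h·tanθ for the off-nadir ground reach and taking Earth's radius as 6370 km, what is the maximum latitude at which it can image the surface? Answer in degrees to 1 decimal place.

Retrograde orbit: the ground track reaches ±(180° − i) = ±(180 − 98.5) = ±81.5°.
Sensor half-swath on the ground ≈ 1130·tan(23.0°) = 480 km = 4.31° of latitude.
Maximum observable latitude ≈ 81.5 + 4.31 = 85.8°.

85.8°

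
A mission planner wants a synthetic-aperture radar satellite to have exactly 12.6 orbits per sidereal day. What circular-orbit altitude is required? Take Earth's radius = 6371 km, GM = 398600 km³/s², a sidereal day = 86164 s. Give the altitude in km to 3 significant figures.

Required period T = 86164 / 12.6 = 6838.4 s.
From T = 2π√(a³/μ): a = (μ T²/4π²)^(1/3) = (398600 × 6838.4² / 4π²)^(1/3) = 7787 km.
Altitude h = a − R = 7787 − 6371 = 1416 km.

1420 km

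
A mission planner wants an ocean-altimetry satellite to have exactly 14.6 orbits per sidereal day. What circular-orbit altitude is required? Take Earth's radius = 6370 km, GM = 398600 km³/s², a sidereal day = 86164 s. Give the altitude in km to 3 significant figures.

Required period T = 86164 / 14.6 = 5901.6 s.
From T = 2π√(a³/μ): a = (μ T²/4π²)^(1/3) = (398600 × 5901.6² / 4π²)^(1/3) = 7058 km.
Altitude h = a − R = 7058 − 6370 = 688 km.

688 km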